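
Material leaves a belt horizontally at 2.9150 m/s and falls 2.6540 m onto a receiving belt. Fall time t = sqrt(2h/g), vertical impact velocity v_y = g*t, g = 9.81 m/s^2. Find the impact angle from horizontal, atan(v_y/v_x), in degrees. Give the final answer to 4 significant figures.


t = sqrt(2*2.6540/9.81) = 0.735582 s
v_y = 9.81 * 0.735582 = 7.21606 m/s
angle = atan(7.21606 / 2.9150) = 68.00 deg


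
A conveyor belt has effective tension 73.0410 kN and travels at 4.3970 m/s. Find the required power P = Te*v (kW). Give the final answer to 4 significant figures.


P = Te * v = 73.0410 * 4.3970
P = 321.2 kW


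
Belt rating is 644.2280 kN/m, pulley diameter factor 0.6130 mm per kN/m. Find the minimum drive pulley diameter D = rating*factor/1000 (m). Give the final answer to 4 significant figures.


D = 644.2280 * 0.6130 / 1000
D = 0.3949 m


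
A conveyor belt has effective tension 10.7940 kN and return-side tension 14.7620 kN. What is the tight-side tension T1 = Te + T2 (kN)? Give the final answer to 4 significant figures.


T1 = Te + T2 = 10.7940 + 14.7620
T1 = 25.56 kN


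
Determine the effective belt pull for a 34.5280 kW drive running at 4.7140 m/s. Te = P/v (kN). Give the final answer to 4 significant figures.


Te = P / v = 34.5280 / 4.7140
Te = 7.325 kN


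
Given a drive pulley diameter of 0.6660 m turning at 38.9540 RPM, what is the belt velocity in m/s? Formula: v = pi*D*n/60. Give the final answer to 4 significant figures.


v = pi * 0.6660 * 38.9540 / 60
v = 1.358 m/s


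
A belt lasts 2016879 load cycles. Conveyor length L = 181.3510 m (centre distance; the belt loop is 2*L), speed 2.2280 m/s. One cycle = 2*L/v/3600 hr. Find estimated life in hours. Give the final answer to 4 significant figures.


cycle_time = 2 * 181.3510 / 2.2280 / 3600 = 0.0452202 hr
life = 2016879 * 0.0452202 = 91200 hours


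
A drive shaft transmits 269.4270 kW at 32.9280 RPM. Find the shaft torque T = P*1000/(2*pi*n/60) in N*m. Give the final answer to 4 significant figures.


omega = 2*pi*32.9280/60 = 3.44821 rad/s
T = 269.4270*1000 / 3.44821
T = 78140 N*m


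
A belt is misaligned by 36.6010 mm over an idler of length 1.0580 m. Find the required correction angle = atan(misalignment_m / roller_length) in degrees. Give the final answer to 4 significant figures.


misalign_m = 36.6010 / 1000 = 0.036601 m
angle = atan(0.036601 / 1.0580)
angle = 1.981 deg


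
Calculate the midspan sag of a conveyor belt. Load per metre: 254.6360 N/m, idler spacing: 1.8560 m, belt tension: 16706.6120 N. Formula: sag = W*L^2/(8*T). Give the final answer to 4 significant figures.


sag = 254.6360 * 1.8560^2 / (8 * 16706.6120)
sag = 0.006563 m


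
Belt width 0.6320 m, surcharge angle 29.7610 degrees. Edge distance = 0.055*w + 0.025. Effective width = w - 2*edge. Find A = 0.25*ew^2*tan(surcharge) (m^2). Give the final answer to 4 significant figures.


edge = 0.055*0.6320 + 0.025 = 0.05976 m
ew = 0.6320 - 2*0.05976 = 0.51248 m
A = 0.25 * 0.51248^2 * tan(29.7610 deg)
A = 0.03754 m^2


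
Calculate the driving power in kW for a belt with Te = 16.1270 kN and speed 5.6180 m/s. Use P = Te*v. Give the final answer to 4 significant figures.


P = Te * v = 16.1270 * 5.6180
P = 90.60 kW


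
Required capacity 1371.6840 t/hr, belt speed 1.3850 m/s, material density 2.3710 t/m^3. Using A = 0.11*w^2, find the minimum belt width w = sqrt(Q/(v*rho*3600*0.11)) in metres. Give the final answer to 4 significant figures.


A_req = 1371.6840 / (1.3850 * 2.3710 * 3600) = 0.11603 m^2
w = sqrt(0.11603 / 0.11)
w = 1.027 m


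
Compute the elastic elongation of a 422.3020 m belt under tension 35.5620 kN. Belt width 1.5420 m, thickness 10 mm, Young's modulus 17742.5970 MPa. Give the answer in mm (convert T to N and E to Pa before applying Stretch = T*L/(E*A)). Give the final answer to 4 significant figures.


A = 1.5420 * 0.01 = 0.01542 m^2
Stretch = 35.5620*1000 * 422.3020 / (17742.5970e6 * 0.01542) * 1000
Stretch = 54.89 mm


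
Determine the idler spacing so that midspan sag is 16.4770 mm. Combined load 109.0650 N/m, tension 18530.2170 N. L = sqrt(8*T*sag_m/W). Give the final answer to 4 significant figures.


sag = 16.4770/1000 = 0.016477 m
L = sqrt(8 * 18530.2170 * 0.016477 / 109.0650)
L = 4.732 m


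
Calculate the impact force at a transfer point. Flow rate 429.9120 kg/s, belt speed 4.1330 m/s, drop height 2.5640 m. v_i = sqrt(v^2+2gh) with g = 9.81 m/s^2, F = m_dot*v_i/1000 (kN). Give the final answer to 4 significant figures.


v_i = sqrt(4.1330^2 + 2*9.81*2.5640) = 8.20898 m/s
F = 429.9120 * 8.20898 / 1000
F = 3.529 kN


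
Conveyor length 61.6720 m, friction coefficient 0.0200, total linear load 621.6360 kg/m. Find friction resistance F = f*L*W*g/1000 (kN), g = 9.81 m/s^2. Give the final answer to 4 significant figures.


F = 0.0200 * 61.6720 * 621.6360 * 9.81 / 1000
F = 7.522 kN


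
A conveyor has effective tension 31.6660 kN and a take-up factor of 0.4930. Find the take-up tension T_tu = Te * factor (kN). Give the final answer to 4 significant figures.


T_tu = 31.6660 * 0.4930
T_tu = 15.61 kN


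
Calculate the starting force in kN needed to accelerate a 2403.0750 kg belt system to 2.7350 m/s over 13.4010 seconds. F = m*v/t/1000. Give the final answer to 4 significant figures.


F = 2403.0750 * 2.7350 / 13.4010 / 1000
F = 0.4904 kN


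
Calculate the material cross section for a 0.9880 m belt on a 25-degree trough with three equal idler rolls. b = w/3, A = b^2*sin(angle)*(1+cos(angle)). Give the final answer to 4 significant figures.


b = 0.9880/3 = 0.329333 m
A = 0.329333^2 * sin(25 deg) * (1 + cos(25 deg))
A = 0.08738 m^2


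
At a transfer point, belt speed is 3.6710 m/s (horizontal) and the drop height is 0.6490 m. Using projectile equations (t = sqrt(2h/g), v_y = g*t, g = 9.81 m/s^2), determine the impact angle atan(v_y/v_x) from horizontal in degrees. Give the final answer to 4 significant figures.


t = sqrt(2*0.6490/9.81) = 0.36375 s
v_y = 9.81 * 0.36375 = 3.56839 m/s
angle = atan(3.56839 / 3.6710) = 44.19 deg


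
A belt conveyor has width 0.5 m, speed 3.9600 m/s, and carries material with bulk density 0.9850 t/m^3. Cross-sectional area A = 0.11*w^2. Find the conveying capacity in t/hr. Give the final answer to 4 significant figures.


A = 0.11 * 0.5^2 = 0.0275 m^2
C = 0.0275 * 3.9600 * 0.9850 * 3600
C = 386.2 t/hr


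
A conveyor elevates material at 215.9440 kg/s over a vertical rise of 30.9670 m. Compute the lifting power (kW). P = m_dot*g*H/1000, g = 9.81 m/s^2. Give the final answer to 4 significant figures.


P = 215.9440 * 9.81 * 30.9670 / 1000
P = 65.60 kW


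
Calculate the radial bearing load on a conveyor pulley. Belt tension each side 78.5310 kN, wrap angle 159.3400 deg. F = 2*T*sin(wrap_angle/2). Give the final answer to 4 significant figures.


F = 2 * 78.5310 * sin(159.3400/2 deg)
F = 154.5 kN


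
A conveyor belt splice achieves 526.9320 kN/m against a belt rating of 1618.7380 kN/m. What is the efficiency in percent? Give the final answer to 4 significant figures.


Eff = 526.9320 / 1618.7380 * 100
Eff = 32.55 %


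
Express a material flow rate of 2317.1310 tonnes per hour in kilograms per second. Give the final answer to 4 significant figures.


m_dot = 2317.1310 * 1000 / 3600
m_dot = 643.6 kg/s


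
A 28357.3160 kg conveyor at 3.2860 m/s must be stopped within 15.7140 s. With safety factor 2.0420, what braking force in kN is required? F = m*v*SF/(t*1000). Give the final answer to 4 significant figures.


F = 28357.3160 * 3.2860 / 15.7140 * 2.0420 / 1000
F = 12.11 kN


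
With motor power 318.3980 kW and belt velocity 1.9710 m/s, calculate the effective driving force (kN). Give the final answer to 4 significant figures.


Te = P / v = 318.3980 / 1.9710
Te = 161.5 kN


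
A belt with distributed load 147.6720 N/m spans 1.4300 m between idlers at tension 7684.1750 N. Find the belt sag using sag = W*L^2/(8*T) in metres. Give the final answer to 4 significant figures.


sag = 147.6720 * 1.4300^2 / (8 * 7684.1750)
sag = 0.004912 m


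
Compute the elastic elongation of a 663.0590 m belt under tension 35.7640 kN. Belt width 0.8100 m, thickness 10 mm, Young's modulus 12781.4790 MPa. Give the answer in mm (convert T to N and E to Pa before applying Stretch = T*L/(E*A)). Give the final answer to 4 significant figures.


A = 0.8100 * 0.01 = 0.00810 m^2
Stretch = 35.7640*1000 * 663.0590 / (12781.4790e6 * 0.00810) * 1000
Stretch = 229.1 mm


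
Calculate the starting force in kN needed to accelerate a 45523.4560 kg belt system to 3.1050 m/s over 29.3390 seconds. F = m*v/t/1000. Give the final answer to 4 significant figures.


F = 45523.4560 * 3.1050 / 29.3390 / 1000
F = 4.818 kN


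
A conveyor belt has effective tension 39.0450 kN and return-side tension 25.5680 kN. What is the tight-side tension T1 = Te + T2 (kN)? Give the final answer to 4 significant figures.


T1 = Te + T2 = 39.0450 + 25.5680
T1 = 64.61 kN


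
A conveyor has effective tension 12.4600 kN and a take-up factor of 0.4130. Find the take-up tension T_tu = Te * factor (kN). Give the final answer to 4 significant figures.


T_tu = 12.4600 * 0.4130
T_tu = 5.146 kN


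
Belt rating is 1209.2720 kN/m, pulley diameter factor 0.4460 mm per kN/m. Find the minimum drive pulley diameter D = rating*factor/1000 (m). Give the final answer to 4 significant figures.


D = 1209.2720 * 0.4460 / 1000
D = 0.5393 m


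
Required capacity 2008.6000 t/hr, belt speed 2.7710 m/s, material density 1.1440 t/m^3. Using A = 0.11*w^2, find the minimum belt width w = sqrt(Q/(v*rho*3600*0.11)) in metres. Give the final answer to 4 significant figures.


A_req = 2008.6000 / (2.7710 * 1.1440 * 3600) = 0.176006 m^2
w = sqrt(0.176006 / 0.11)
w = 1.265 m


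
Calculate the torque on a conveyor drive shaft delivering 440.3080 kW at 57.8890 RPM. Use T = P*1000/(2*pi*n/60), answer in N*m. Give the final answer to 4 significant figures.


omega = 2*pi*57.8890/60 = 6.06212 rad/s
T = 440.3080*1000 / 6.06212
T = 72630 N*m


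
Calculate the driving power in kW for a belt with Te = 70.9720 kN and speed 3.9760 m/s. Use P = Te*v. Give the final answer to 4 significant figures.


P = Te * v = 70.9720 * 3.9760
P = 282.2 kW


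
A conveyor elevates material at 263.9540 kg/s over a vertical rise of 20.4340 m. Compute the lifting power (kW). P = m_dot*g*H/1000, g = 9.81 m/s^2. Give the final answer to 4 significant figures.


P = 263.9540 * 9.81 * 20.4340 / 1000
P = 52.91 kW


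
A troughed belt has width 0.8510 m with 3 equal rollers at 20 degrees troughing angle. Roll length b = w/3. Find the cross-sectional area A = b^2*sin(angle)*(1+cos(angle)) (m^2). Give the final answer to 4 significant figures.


b = 0.8510/3 = 0.283667 m
A = 0.283667^2 * sin(20 deg) * (1 + cos(20 deg))
A = 0.05338 m^2


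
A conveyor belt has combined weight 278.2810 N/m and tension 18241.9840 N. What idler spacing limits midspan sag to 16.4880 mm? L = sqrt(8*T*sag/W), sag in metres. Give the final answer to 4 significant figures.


sag = 16.4880/1000 = 0.016488 m
L = sqrt(8 * 18241.9840 * 0.016488 / 278.2810)
L = 2.941 m


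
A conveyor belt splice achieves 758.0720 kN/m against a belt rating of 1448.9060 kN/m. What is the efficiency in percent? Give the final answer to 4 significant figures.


Eff = 758.0720 / 1448.9060 * 100
Eff = 52.32 %


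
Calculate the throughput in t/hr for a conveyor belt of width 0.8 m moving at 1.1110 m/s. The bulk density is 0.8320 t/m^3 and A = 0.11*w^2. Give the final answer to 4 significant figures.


A = 0.11 * 0.8^2 = 0.0704 m^2
C = 0.0704 * 1.1110 * 0.8320 * 3600
C = 234.3 t/hr


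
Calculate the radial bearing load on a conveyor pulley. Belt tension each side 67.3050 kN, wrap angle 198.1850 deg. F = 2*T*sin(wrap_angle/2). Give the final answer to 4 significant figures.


F = 2 * 67.3050 * sin(198.1850/2 deg)
F = 132.9 kN


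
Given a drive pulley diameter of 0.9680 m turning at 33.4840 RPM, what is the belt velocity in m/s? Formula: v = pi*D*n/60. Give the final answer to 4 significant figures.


v = pi * 0.9680 * 33.4840 / 60
v = 1.697 m/s


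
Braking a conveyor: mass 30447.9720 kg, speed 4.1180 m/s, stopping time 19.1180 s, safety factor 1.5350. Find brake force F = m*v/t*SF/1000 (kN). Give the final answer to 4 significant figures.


F = 30447.9720 * 4.1180 / 19.1180 * 1.5350 / 1000
F = 10.07 kN


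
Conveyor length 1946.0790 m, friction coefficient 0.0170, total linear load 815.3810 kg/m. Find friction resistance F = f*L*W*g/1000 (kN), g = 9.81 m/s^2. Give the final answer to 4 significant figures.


F = 0.0170 * 1946.0790 * 815.3810 * 9.81 / 1000
F = 264.6 kN


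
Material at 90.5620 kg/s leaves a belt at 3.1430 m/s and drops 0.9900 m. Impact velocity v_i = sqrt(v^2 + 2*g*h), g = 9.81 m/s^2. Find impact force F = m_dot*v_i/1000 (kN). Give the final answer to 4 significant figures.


v_i = sqrt(3.1430^2 + 2*9.81*0.9900) = 5.41316 m/s
F = 90.5620 * 5.41316 / 1000
F = 0.4902 kN


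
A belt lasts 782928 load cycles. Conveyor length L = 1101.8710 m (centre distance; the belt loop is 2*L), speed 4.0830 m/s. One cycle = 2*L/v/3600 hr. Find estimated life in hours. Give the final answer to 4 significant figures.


cycle_time = 2 * 1101.8710 / 4.0830 / 3600 = 0.149927 hr
life = 782928 * 0.149927 = 117400 hours


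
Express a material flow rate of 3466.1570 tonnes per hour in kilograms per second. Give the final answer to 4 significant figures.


m_dot = 3466.1570 * 1000 / 3600
m_dot = 962.8 kg/s


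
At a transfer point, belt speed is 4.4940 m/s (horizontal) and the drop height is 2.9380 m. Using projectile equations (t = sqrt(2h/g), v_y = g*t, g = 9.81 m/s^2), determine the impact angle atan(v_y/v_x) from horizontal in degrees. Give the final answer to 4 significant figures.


t = sqrt(2*2.9380/9.81) = 0.773938 s
v_y = 9.81 * 0.773938 = 7.59233 m/s
angle = atan(7.59233 / 4.4940) = 59.38 deg


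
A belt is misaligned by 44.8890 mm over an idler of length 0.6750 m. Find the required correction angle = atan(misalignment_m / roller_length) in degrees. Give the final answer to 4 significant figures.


misalign_m = 44.8890 / 1000 = 0.044889 m
angle = atan(0.044889 / 0.6750)
angle = 3.805 deg


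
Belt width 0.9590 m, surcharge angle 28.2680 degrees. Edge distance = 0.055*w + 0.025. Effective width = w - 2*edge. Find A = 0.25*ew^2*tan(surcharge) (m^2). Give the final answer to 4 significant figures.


edge = 0.055*0.9590 + 0.025 = 0.077745 m
ew = 0.9590 - 2*0.077745 = 0.80351 m
A = 0.25 * 0.80351^2 * tan(28.2680 deg)
A = 0.08679 m^2


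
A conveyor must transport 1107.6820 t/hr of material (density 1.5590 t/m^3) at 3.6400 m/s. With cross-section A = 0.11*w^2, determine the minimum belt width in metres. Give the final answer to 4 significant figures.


A_req = 1107.6820 / (3.6400 * 1.5590 * 3600) = 0.0542207 m^2
w = sqrt(0.0542207 / 0.11)
w = 0.7021 m


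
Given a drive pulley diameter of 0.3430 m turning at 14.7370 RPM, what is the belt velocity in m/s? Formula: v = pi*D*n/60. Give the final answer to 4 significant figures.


v = pi * 0.3430 * 14.7370 / 60
v = 0.2647 m/s


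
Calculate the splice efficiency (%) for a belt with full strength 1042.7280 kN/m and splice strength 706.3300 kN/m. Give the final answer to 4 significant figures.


Eff = 706.3300 / 1042.7280 * 100
Eff = 67.74 %


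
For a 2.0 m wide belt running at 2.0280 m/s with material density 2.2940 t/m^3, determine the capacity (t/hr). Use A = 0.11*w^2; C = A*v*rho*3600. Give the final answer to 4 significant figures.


A = 0.11 * 2.0^2 = 0.44 m^2
C = 0.44 * 2.0280 * 2.2940 * 3600
C = 7369 t/hr


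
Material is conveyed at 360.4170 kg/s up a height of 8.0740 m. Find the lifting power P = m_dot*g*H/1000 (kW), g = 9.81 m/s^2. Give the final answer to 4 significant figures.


P = 360.4170 * 9.81 * 8.0740 / 1000
P = 28.55 kW


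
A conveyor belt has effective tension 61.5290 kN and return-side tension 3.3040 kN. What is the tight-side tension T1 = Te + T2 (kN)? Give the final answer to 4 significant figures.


T1 = Te + T2 = 61.5290 + 3.3040
T1 = 64.83 kN


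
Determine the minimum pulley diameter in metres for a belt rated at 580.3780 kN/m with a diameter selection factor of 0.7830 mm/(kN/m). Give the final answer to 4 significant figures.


D = 580.3780 * 0.7830 / 1000
D = 0.4544 m


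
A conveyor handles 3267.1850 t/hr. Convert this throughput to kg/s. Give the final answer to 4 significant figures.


m_dot = 3267.1850 * 1000 / 3600
m_dot = 907.6 kg/s


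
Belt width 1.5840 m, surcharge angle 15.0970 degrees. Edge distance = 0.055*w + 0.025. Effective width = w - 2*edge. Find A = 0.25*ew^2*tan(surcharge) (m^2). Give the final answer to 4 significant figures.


edge = 0.055*1.5840 + 0.025 = 0.11212 m
ew = 1.5840 - 2*0.11212 = 1.35976 m
A = 0.25 * 1.35976^2 * tan(15.0970 deg)
A = 0.1247 m^2


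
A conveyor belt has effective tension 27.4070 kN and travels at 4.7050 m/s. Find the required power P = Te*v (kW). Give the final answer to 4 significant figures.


P = Te * v = 27.4070 * 4.7050
P = 128.9 kW


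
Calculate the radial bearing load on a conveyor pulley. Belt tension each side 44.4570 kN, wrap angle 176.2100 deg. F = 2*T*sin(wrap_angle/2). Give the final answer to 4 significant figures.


F = 2 * 44.4570 * sin(176.2100/2 deg)
F = 88.87 kN


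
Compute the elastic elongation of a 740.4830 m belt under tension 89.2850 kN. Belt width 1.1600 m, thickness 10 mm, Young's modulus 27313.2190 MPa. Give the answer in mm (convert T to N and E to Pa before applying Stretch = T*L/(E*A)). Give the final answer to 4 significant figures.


A = 1.1600 * 0.01 = 0.01160 m^2
Stretch = 89.2850*1000 * 740.4830 / (27313.2190e6 * 0.01160) * 1000
Stretch = 208.7 mm


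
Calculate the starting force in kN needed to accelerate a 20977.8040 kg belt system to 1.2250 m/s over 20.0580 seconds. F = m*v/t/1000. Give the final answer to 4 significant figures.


F = 20977.8040 * 1.2250 / 20.0580 / 1000
F = 1.281 kN


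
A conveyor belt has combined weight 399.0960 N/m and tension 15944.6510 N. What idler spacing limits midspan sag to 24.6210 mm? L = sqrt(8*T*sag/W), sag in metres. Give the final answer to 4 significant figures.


sag = 24.6210/1000 = 0.024621 m
L = sqrt(8 * 15944.6510 * 0.024621 / 399.0960)
L = 2.805 m


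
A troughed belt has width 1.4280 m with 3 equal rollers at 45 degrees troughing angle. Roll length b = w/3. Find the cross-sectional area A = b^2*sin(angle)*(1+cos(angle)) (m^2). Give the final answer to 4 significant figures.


b = 1.4280/3 = 0.476 m
A = 0.476^2 * sin(45 deg) * (1 + cos(45 deg))
A = 0.2735 m^2


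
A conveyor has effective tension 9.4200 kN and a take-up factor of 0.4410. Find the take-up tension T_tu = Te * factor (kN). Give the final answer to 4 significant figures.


T_tu = 9.4200 * 0.4410
T_tu = 4.154 kN


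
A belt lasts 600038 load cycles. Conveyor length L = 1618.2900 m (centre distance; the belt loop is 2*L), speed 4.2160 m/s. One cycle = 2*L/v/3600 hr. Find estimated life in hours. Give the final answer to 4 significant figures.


cycle_time = 2 * 1618.2900 / 4.2160 / 3600 = 0.213247 hr
life = 600038 * 0.213247 = 128000 hours


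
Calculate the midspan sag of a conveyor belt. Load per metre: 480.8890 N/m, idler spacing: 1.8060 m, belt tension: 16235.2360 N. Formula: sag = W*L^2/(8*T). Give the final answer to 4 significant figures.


sag = 480.8890 * 1.8060^2 / (8 * 16235.2360)
sag = 0.01208 m


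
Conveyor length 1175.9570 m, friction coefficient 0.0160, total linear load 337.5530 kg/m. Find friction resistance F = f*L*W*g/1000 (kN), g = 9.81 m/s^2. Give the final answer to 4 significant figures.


F = 0.0160 * 1175.9570 * 337.5530 * 9.81 / 1000
F = 62.30 kN


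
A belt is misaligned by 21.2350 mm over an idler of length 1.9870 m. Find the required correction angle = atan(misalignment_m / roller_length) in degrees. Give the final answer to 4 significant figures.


misalign_m = 21.2350 / 1000 = 0.021235 m
angle = atan(0.021235 / 1.9870)
angle = 0.6123 deg


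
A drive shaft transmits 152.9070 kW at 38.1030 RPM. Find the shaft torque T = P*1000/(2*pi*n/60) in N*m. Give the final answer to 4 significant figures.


omega = 2*pi*38.1030/60 = 3.99014 rad/s
T = 152.9070*1000 / 3.99014
T = 38320 N*m


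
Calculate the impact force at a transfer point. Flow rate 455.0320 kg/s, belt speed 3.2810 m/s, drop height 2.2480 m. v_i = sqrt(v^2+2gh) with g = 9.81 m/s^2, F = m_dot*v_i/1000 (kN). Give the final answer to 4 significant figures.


v_i = sqrt(3.2810^2 + 2*9.81*2.2480) = 7.40748 m/s
F = 455.0320 * 7.40748 / 1000
F = 3.371 kN


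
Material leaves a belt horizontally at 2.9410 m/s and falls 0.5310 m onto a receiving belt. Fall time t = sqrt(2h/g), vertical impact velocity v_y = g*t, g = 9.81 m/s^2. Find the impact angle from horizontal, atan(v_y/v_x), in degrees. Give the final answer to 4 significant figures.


t = sqrt(2*0.5310/9.81) = 0.329024 s
v_y = 9.81 * 0.329024 = 3.22773 m/s
angle = atan(3.22773 / 2.9410) = 47.66 deg


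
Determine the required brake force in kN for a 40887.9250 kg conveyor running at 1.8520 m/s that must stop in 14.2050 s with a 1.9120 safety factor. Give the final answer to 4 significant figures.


F = 40887.9250 * 1.8520 / 14.2050 * 1.9120 / 1000
F = 10.19 kN


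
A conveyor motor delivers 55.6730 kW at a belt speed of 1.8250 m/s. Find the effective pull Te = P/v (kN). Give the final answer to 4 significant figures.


Te = P / v = 55.6730 / 1.8250
Te = 30.51 kN


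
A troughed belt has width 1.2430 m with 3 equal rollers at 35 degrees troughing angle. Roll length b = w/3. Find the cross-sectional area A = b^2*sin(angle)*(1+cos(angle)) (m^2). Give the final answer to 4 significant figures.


b = 1.2430/3 = 0.414333 m
A = 0.414333^2 * sin(35 deg) * (1 + cos(35 deg))
A = 0.1791 m^2


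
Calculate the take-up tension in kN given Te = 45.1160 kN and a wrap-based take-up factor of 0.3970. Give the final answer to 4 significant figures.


T_tu = 45.1160 * 0.3970
T_tu = 17.91 kN


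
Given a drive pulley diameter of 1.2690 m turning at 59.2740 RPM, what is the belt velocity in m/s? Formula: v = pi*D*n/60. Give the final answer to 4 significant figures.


v = pi * 1.2690 * 59.2740 / 60
v = 3.938 m/s


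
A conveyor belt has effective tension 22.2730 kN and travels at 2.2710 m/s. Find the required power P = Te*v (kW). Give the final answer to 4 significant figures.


P = Te * v = 22.2730 * 2.2710
P = 50.58 kW


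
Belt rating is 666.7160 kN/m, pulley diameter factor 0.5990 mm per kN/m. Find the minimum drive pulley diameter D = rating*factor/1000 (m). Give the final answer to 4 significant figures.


D = 666.7160 * 0.5990 / 1000
D = 0.3994 m


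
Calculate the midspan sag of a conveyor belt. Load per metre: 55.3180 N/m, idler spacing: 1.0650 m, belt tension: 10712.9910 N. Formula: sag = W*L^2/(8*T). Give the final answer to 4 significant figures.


sag = 55.3180 * 1.0650^2 / (8 * 10712.9910)
sag = 0.0007321 m


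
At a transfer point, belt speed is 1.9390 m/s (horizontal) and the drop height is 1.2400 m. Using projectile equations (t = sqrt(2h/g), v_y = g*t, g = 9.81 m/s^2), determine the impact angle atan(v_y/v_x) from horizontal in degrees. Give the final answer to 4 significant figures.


t = sqrt(2*1.2400/9.81) = 0.502795 s
v_y = 9.81 * 0.502795 = 4.93242 m/s
angle = atan(4.93242 / 1.9390) = 68.54 deg


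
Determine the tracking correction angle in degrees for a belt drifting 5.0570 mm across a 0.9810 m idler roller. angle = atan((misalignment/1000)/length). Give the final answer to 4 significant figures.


misalign_m = 5.0570 / 1000 = 0.005057 m
angle = atan(0.005057 / 0.9810)
angle = 0.2954 deg


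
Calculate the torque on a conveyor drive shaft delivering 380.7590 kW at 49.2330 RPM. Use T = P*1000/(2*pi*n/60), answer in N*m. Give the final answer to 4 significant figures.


omega = 2*pi*49.2330/60 = 5.15567 rad/s
T = 380.7590*1000 / 5.15567
T = 73850 N*m


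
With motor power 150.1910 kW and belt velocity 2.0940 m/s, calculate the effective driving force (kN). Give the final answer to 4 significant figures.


Te = P / v = 150.1910 / 2.0940
Te = 71.72 kN


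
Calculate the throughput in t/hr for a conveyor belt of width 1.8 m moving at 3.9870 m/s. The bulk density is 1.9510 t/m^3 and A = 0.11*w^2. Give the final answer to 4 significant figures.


A = 0.11 * 1.8^2 = 0.3564 m^2
C = 0.3564 * 3.9870 * 1.9510 * 3600
C = 9980 t/hr


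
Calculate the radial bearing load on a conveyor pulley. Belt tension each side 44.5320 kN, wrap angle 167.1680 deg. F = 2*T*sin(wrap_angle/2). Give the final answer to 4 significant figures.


F = 2 * 44.5320 * sin(167.1680/2 deg)
F = 88.51 kN


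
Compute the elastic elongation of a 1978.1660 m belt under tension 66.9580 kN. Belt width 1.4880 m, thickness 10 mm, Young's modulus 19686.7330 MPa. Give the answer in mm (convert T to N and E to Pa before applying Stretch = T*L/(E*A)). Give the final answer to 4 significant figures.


A = 1.4880 * 0.01 = 0.01488 m^2
Stretch = 66.9580*1000 * 1978.1660 / (19686.7330e6 * 0.01488) * 1000
Stretch = 452.2 mm


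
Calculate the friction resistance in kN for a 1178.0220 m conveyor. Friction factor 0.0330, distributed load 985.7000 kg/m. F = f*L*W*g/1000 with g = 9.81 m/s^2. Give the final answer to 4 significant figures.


F = 0.0330 * 1178.0220 * 985.7000 * 9.81 / 1000
F = 375.9 kN


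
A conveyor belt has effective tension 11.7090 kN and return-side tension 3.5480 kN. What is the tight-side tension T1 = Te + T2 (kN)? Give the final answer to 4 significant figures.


T1 = Te + T2 = 11.7090 + 3.5480
T1 = 15.26 kN


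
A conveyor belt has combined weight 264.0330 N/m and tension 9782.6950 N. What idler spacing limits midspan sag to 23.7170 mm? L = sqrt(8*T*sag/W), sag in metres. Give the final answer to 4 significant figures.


sag = 23.7170/1000 = 0.023717 m
L = sqrt(8 * 9782.6950 * 0.023717 / 264.0330)
L = 2.651 m


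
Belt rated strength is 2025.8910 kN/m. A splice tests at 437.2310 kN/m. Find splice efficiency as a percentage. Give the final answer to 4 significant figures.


Eff = 437.2310 / 2025.8910 * 100
Eff = 21.58 %


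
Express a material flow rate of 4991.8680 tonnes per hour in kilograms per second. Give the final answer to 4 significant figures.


m_dot = 4991.8680 * 1000 / 3600
m_dot = 1387 kg/s


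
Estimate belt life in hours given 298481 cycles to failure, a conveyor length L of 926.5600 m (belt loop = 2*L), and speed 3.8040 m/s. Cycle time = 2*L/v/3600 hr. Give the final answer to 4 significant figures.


cycle_time = 2 * 926.5600 / 3.8040 / 3600 = 0.13532 hr
life = 298481 * 0.13532 = 40390 hours


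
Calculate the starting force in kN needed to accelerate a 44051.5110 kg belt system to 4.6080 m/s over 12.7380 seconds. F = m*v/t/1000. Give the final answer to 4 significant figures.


F = 44051.5110 * 4.6080 / 12.7380 / 1000
F = 15.94 kN


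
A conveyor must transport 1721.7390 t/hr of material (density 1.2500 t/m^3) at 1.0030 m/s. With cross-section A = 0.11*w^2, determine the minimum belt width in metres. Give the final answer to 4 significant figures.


A_req = 1721.7390 / (1.0030 * 1.2500 * 3600) = 0.381464 m^2
w = sqrt(0.381464 / 0.11)
w = 1.862 m


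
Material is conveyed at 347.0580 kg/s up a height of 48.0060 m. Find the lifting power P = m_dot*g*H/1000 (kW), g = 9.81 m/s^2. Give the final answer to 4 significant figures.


P = 347.0580 * 9.81 * 48.0060 / 1000
P = 163.4 kW


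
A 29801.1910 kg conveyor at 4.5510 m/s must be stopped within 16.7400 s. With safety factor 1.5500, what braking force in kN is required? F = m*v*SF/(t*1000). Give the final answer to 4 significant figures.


F = 29801.1910 * 4.5510 / 16.7400 * 1.5500 / 1000
F = 12.56 kN


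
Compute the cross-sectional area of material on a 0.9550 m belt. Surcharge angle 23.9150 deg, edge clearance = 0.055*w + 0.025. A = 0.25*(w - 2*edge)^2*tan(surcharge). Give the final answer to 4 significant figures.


edge = 0.055*0.9550 + 0.025 = 0.077525 m
ew = 0.9550 - 2*0.077525 = 0.79995 m
A = 0.25 * 0.79995^2 * tan(23.9150 deg)
A = 0.07094 m^2


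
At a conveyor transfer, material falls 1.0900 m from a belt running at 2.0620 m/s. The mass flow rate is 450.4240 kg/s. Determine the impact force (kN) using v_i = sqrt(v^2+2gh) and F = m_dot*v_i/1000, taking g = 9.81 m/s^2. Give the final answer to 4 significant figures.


v_i = sqrt(2.0620^2 + 2*9.81*1.0900) = 5.06336 m/s
F = 450.4240 * 5.06336 / 1000
F = 2.281 kN


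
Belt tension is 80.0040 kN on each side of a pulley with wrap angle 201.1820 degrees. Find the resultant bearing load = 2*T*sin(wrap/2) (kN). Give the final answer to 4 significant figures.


F = 2 * 80.0040 * sin(201.1820/2 deg)
F = 157.3 kN


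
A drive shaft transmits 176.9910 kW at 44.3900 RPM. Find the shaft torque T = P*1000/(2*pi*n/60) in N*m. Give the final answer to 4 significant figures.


omega = 2*pi*44.3900/60 = 4.64851 rad/s
T = 176.9910*1000 / 4.64851
T = 38070 N*m


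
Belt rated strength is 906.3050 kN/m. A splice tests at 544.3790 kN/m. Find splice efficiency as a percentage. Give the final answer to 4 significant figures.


Eff = 544.3790 / 906.3050 * 100
Eff = 60.07 %


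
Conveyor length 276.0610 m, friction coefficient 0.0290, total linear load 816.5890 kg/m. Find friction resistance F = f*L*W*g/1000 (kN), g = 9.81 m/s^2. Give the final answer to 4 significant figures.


F = 0.0290 * 276.0610 * 816.5890 * 9.81 / 1000
F = 64.13 kN


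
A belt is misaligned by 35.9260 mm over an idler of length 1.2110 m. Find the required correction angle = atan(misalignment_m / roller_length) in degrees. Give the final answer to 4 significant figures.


misalign_m = 35.9260 / 1000 = 0.035926 m
angle = atan(0.035926 / 1.2110)
angle = 1.699 deg


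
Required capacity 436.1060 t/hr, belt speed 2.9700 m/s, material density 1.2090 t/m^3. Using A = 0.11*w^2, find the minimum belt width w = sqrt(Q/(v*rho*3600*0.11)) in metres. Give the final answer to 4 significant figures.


A_req = 436.1060 / (2.9700 * 1.2090 * 3600) = 0.033737 m^2
w = sqrt(0.033737 / 0.11)
w = 0.5538 m


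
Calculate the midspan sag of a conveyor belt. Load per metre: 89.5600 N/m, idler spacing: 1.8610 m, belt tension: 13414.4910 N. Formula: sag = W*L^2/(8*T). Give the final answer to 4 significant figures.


sag = 89.5600 * 1.8610^2 / (8 * 13414.4910)
sag = 0.002890 m


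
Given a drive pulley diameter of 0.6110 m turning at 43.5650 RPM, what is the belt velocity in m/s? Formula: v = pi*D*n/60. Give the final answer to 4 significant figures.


v = pi * 0.6110 * 43.5650 / 60
v = 1.394 m/s


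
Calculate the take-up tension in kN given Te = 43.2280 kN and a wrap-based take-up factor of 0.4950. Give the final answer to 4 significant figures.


T_tu = 43.2280 * 0.4950
T_tu = 21.40 kN


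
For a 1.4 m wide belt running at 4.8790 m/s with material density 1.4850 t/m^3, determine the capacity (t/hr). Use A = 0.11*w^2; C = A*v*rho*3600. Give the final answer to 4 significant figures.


A = 0.11 * 1.4^2 = 0.2156 m^2
C = 0.2156 * 4.8790 * 1.4850 * 3600
C = 5624 t/hr


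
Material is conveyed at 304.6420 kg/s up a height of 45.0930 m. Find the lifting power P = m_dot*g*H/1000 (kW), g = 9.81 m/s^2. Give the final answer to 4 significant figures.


P = 304.6420 * 9.81 * 45.0930 / 1000
P = 134.8 kW


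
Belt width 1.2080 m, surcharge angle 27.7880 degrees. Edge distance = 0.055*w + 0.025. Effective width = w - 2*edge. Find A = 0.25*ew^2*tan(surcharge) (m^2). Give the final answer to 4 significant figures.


edge = 0.055*1.2080 + 0.025 = 0.09144 m
ew = 1.2080 - 2*0.09144 = 1.02512 m
A = 0.25 * 1.02512^2 * tan(27.7880 deg)
A = 0.1384 m^2


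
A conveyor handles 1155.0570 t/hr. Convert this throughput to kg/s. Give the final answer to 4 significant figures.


m_dot = 1155.0570 * 1000 / 3600
m_dot = 320.8 kg/s


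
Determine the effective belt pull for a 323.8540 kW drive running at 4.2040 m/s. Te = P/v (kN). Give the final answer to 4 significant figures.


Te = P / v = 323.8540 / 4.2040
Te = 77.03 kN


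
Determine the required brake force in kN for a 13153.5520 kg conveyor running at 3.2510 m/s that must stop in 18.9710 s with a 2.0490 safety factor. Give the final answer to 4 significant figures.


F = 13153.5520 * 3.2510 / 18.9710 * 2.0490 / 1000
F = 4.619 kN


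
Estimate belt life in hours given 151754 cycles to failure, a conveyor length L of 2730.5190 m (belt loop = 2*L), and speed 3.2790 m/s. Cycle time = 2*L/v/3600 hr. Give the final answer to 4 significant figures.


cycle_time = 2 * 2730.5190 / 3.2790 / 3600 = 0.462627 hr
life = 151754 * 0.462627 = 70210 hours


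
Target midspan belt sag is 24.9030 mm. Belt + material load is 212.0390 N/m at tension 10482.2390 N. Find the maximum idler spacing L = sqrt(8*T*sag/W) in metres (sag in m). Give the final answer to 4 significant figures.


sag = 24.9030/1000 = 0.024903 m
L = sqrt(8 * 10482.2390 * 0.024903 / 212.0390)
L = 3.138 m


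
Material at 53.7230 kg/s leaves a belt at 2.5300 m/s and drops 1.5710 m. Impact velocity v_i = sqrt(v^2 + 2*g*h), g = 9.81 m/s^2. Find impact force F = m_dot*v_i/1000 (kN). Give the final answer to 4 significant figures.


v_i = sqrt(2.5300^2 + 2*9.81*1.5710) = 6.10114 m/s
F = 53.7230 * 6.10114 / 1000
F = 0.3278 kN


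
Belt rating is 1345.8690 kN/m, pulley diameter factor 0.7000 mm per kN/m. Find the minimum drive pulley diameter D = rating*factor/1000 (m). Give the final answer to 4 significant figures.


D = 1345.8690 * 0.7000 / 1000
D = 0.9421 m


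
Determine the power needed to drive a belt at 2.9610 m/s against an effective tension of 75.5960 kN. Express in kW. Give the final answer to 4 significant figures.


P = Te * v = 75.5960 * 2.9610
P = 223.8 kW


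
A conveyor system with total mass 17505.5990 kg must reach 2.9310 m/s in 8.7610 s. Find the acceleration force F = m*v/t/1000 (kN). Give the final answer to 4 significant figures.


F = 17505.5990 * 2.9310 / 8.7610 / 1000
F = 5.857 kN


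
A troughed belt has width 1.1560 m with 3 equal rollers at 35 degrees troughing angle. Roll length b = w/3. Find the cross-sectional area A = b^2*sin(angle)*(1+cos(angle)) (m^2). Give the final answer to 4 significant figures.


b = 1.1560/3 = 0.385333 m
A = 0.385333^2 * sin(35 deg) * (1 + cos(35 deg))
A = 0.1549 m^2


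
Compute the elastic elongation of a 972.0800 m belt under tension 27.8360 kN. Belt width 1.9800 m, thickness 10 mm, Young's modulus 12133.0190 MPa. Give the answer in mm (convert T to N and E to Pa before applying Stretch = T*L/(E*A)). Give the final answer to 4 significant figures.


A = 1.9800 * 0.01 = 0.01980 m^2
Stretch = 27.8360*1000 * 972.0800 / (12133.0190e6 * 0.01980) * 1000
Stretch = 112.6 mm


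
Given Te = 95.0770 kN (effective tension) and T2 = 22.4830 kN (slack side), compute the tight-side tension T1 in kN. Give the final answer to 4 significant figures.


T1 = Te + T2 = 95.0770 + 22.4830
T1 = 117.6 kN


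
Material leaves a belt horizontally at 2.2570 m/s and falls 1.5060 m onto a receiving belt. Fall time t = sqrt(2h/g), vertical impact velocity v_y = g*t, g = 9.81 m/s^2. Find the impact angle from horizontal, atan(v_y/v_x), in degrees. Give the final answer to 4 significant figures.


t = sqrt(2*1.5060/9.81) = 0.554106 s
v_y = 9.81 * 0.554106 = 5.43578 m/s
angle = atan(5.43578 / 2.2570) = 67.45 deg


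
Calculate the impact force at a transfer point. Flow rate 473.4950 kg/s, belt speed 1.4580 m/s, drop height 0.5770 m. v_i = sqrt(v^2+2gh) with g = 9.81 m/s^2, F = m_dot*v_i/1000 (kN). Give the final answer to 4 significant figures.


v_i = sqrt(1.4580^2 + 2*9.81*0.5770) = 3.66695 m/s
F = 473.4950 * 3.66695 / 1000
F = 1.736 kN


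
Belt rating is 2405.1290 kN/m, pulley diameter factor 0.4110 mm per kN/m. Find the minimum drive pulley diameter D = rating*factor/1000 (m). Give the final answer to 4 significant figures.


D = 2405.1290 * 0.4110 / 1000
D = 0.9885 m


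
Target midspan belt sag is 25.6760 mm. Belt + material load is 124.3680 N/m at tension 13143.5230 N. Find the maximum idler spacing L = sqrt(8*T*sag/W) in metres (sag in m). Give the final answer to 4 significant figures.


sag = 25.6760/1000 = 0.025676 m
L = sqrt(8 * 13143.5230 * 0.025676 / 124.3680)
L = 4.659 m


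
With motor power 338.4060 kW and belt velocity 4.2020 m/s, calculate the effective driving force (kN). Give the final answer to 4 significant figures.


Te = P / v = 338.4060 / 4.2020
Te = 80.53 kN


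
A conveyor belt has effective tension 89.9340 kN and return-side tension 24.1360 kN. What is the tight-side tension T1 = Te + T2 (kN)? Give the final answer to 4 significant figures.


T1 = Te + T2 = 89.9340 + 24.1360
T1 = 114.1 kN


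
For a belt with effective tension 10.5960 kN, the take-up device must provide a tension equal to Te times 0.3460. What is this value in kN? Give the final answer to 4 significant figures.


T_tu = 10.5960 * 0.3460
T_tu = 3.666 kN


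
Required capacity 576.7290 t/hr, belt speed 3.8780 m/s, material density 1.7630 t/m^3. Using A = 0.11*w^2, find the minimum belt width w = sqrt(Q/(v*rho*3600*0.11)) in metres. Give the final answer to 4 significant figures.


A_req = 576.7290 / (3.8780 * 1.7630 * 3600) = 0.023432 m^2
w = sqrt(0.023432 / 0.11)
w = 0.4615 m


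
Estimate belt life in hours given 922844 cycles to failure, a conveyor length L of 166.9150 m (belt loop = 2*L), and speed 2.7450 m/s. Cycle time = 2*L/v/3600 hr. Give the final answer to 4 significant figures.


cycle_time = 2 * 166.9150 / 2.7450 / 3600 = 0.0337816 hr
life = 922844 * 0.0337816 = 31180 hours


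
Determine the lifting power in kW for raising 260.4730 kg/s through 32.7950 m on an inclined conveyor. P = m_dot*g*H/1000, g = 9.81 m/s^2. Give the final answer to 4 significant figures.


P = 260.4730 * 9.81 * 32.7950 / 1000
P = 83.80 kW


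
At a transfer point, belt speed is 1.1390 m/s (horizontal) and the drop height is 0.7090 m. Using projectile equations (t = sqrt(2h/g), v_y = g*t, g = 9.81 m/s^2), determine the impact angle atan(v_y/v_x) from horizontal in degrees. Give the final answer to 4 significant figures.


t = sqrt(2*0.7090/9.81) = 0.380193 s
v_y = 9.81 * 0.380193 = 3.72969 m/s
angle = atan(3.72969 / 1.1390) = 73.02 deg


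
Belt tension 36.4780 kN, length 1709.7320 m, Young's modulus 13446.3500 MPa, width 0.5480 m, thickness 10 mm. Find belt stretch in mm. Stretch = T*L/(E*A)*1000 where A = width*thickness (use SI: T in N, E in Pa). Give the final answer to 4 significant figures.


A = 0.5480 * 0.01 = 0.00548 m^2
Stretch = 36.4780*1000 * 1709.7320 / (13446.3500e6 * 0.00548) * 1000
Stretch = 846.4 mm


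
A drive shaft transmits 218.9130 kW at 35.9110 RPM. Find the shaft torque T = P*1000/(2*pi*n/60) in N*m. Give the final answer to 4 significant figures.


omega = 2*pi*35.9110/60 = 3.76059 rad/s
T = 218.9130*1000 / 3.76059
T = 58210 N*m


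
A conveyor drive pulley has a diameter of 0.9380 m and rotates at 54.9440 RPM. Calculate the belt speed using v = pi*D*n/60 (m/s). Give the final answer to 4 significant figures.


v = pi * 0.9380 * 54.9440 / 60
v = 2.698 m/s


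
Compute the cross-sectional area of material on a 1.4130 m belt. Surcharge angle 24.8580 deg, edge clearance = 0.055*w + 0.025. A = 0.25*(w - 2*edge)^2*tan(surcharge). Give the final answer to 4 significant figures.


edge = 0.055*1.4130 + 0.025 = 0.102715 m
ew = 1.4130 - 2*0.102715 = 1.20757 m
A = 0.25 * 1.20757^2 * tan(24.8580 deg)
A = 0.1689 m^2


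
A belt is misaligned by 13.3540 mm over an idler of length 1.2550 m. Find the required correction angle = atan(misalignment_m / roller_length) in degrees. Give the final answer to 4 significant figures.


misalign_m = 13.3540 / 1000 = 0.013354 m
angle = atan(0.013354 / 1.2550)
angle = 0.6096 deg
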